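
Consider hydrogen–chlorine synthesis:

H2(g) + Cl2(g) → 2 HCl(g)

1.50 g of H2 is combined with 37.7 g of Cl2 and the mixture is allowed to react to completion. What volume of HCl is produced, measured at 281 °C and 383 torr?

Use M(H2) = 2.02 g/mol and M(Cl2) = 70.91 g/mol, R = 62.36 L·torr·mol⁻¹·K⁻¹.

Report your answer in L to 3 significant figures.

95.9 L

n(H2) = 1.50 / 2.02 = 0.7426 mol
n(Cl2) = 37.7 / 70.91 = 0.5317 mol
For 0.7426 mol H2, stoichiometry requires (1/1) × 0.7426 = 0.7426 mol Cl2; 0.5317 mol is available, so Cl2 is limiting.
n(HCl) = (2/1) × 0.5317 = 1.063 mol
V(HCl) = nRT/P = 1.063 × 62.36 × 554.15 / 383 = 95.91 L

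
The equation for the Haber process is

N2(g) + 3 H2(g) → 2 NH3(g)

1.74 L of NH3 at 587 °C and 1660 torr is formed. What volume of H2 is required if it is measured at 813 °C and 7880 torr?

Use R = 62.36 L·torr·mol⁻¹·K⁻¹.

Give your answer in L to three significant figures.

n(NH3) = PV/RT = (1660 × 1.74) / (62.36 × 860.15) = 0.05385 mol
n(H2) = (3/2) × 0.05385 = 0.08077 mol
V = nRT/P = 0.08077 × 62.36 × 1086.15 / 7880 = 0.6943 L

0.694 L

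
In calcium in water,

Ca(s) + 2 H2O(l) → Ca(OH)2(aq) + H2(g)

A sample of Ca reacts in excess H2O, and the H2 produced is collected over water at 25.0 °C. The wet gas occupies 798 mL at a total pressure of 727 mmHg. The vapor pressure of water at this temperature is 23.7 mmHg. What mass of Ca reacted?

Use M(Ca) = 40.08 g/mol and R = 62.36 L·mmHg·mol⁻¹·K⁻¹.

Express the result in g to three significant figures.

P(H2) = 727 − 23.7 = 703.3 mmHg
n(H2) = PV/RT = (703.3 × 0.7980) / (62.36 × 298.15) = 0.03019 mol
n(Ca) = (1/1) × 0.03019 = 0.03019 mol
m(Ca) = 0.03019 × 40.08 = 1.210 g

1.21 g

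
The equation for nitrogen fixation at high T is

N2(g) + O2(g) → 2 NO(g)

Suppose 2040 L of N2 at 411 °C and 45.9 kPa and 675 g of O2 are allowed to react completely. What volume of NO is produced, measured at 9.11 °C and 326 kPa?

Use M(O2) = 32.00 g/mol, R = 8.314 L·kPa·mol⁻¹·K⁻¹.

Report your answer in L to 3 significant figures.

n(N2) = PV/RT = (45.9 × 2040) / (8.314 × 684.15) = 16.46 mol
n(O2) = 675 / 32.00 = 21.09 mol
For 16.46 mol N2, stoichiometry requires (1/1) × 16.46 = 16.46 mol O2; 21.09 mol is available, so N2 is limiting.
n(NO) = (2/1) × 16.46 = 32.92 mol
V(NO) = nRT/P = 32.92 × 8.314 × 282.26 / 326 = 237.0 L

237 L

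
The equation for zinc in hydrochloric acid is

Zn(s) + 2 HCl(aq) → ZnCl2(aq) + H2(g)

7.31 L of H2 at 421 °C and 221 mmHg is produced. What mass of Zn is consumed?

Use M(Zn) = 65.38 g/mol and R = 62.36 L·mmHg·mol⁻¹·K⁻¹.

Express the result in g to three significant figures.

n(H2) = PV/RT = (221 × 7.31) / (62.36 × 694.15) = 0.03732 mol
n(Zn) = (1/1) × 0.03732 = 0.03732 mol
m(Zn) = 0.03732 × 65.38 = 2.440 g

2.44 g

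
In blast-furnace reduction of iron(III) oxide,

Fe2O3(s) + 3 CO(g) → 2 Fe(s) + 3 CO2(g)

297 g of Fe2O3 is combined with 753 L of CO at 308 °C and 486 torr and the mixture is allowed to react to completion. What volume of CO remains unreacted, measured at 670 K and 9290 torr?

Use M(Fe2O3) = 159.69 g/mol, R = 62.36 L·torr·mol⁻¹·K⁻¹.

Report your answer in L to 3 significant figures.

20.3 L

n(Fe2O3) = 297 / 159.69 = 1.860 mol
n(CO) = PV/RT = (486 × 753) / (62.36 × 581.15) = 10.10 mol
For 1.860 mol Fe2O3, stoichiometry requires (3/1) × 1.860 = 5.580 mol CO; 10.10 mol is available, so Fe2O3 is limiting.
n(CO) consumed = (3/1) × 1.860 = 5.580 mol; remaining = 10.10 − 5.580 = 4.520 mol
V(CO) = nRT/P = 4.520 × 62.36 × 670 / 9290 = 20.33 L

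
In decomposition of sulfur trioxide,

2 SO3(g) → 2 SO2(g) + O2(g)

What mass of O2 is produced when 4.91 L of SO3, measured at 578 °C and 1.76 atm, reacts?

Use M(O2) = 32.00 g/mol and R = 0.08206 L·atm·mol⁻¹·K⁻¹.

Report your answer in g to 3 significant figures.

1.98 g

n(SO3) = PV/RT = (1.76 × 4.91) / (0.08206 × 851.15) = 0.1237 mol
n(O2) = (1/2) × 0.1237 = 0.06185 mol
m(O2) = 0.06185 × 32.00 = 1.979 g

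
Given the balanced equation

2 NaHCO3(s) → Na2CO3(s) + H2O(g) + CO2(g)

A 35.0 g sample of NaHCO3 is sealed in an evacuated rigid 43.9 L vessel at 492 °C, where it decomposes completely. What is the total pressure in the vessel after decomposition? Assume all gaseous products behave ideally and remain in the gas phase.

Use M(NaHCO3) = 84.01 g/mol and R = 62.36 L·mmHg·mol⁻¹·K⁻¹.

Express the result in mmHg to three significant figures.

453 mmHg

n(NaHCO3) = 35.0 / 84.01 = 0.4166 mol
n(gas produced) = (2/2) × 0.4166 = 0.4166 mol
P = nRT/V = 0.4166 × 62.36 × 765.15 / 43.9 = 452.8 mmHg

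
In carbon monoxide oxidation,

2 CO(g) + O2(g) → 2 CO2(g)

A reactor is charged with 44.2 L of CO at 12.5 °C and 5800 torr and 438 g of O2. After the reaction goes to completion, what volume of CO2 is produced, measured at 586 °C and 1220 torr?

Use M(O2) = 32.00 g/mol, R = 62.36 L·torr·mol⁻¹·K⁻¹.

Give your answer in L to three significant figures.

n(CO) = PV/RT = (5800 × 44.2) / (62.36 × 285.65) = 14.39 mol
n(O2) = 438 / 32.00 = 13.69 mol
For 14.39 mol CO, stoichiometry requires (1/2) × 14.39 = 7.195 mol O2; 13.69 mol is available, so CO is limiting.
n(CO2) = (2/2) × 14.39 = 14.39 mol
V(CO2) = nRT/P = 14.39 × 62.36 × 859.15 / 1220 = 631.9 L

632 L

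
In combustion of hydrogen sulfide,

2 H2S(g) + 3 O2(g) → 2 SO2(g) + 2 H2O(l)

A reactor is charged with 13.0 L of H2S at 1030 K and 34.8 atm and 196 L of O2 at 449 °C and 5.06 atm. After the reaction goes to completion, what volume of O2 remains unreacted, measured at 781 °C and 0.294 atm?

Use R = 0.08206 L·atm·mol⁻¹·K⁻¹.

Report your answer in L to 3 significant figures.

2560 L

n(H2S) = PV/RT = (34.8 × 13.0) / (0.08206 × 1030) = 5.352 mol
n(O2) = PV/RT = (5.06 × 196) / (0.08206 × 722.15) = 16.74 mol
For 5.352 mol H2S, stoichiometry requires (3/2) × 5.352 = 8.028 mol O2; 16.74 mol is available, so H2S is limiting.
n(O2) consumed = (3/2) × 5.352 = 8.028 mol; remaining = 16.74 − 8.028 = 8.712 mol
V(O2) = nRT/P = 8.712 × 0.08206 × 1054.15 / 0.294 = 2563 L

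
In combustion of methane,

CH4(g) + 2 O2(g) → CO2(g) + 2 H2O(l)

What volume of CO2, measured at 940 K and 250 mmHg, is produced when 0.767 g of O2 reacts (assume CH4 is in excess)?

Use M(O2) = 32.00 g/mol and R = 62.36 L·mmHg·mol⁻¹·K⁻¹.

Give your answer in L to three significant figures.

2.81 L

n(O2) = 0.7670 / 32.00 = 0.02397 mol
n(CO2) = (1/2) × 0.02397 = 0.01199 mol
V = nRT/P = 0.01199 × 62.36 × 940 / 250 = 2.811 L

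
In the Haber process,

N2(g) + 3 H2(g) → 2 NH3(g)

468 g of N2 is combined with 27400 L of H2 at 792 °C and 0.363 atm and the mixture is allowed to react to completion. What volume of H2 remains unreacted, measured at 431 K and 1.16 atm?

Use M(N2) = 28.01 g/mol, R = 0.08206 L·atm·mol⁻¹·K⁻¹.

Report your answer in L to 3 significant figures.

1940 L

n(N2) = 468 / 28.01 = 16.71 mol
n(H2) = PV/RT = (0.363 × 27400) / (0.08206 × 1065.15) = 113.8 mol
For 16.71 mol N2, stoichiometry requires (3/1) × 16.71 = 50.13 mol H2; 113.8 mol is available, so N2 is limiting.
n(H2) consumed = (3/1) × 16.71 = 50.13 mol; remaining = 113.8 − 50.13 = 63.67 mol
V(H2) = nRT/P = 63.67 × 0.08206 × 431 / 1.16 = 1941 L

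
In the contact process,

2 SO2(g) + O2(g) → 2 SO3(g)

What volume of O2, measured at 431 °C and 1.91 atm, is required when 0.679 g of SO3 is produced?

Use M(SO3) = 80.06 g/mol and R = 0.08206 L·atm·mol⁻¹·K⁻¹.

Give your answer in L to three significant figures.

0.128 L

n(SO3) = 0.6790 / 80.06 = 0.008481 mol
n(O2) = (1/2) × 0.008481 = 0.004241 mol
V = nRT/P = 0.004241 × 0.08206 × 704.15 / 1.91 = 0.1283 L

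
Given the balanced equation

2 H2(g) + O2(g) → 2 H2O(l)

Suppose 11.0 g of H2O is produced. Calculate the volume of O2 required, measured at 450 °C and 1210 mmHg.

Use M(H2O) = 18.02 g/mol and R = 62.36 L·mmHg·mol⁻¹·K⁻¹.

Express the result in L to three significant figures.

n(H2O) = 11.00 / 18.02 = 0.6104 mol
n(O2) = (1/2) × 0.6104 = 0.3052 mol
V = nRT/P = 0.3052 × 62.36 × 723.15 / 1210 = 11.37 L

11.4 L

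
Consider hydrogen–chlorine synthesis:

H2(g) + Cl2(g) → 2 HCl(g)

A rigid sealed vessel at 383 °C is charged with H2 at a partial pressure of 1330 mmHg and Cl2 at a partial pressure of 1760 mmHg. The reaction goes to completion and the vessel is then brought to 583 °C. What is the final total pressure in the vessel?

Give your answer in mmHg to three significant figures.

At constant V, partial pressures at 383 °C are proportional to moles, so apply stoichiometry directly to pressures.
P(Cl2) required for 1330 mmHg of H2 = (1/1) × 1330 = 1330 mmHg; available 1760 mmHg, so H2 is limiting.
P(Cl2) remaining = 1760 − (1/1) × 1330 = 430.0 mmHg
P(gaseous products) = (2)/1 × 1330 = 2660 mmHg
P_total at 383 °C = 430.0 + 2660 = 3090 mmHg
Scaling to 583 °C: P = 3090 × 856.15/656.15 = 4032 mmHg

4030 mmHg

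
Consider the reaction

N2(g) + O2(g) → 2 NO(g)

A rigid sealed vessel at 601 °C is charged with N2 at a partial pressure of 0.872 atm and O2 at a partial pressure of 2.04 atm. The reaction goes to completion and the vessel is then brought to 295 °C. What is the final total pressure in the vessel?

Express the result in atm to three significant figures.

1.89 atm

At constant V, partial pressures at 601 °C are proportional to moles, so apply stoichiometry directly to pressures.
P(O2) required for 0.872 atm of N2 = (1/1) × 0.872 = 0.8720 atm; available 2.04 atm, so N2 is limiting.
P(O2) remaining = 2.04 − (1/1) × 0.872 = 1.168 atm
P(gaseous products) = (2)/1 × 0.872 = 1.744 atm
P_total at 601 °C = 1.168 + 1.744 = 2.912 atm
Scaling to 295 °C: P = 2.912 × 568.15/874.15 = 1.893 atm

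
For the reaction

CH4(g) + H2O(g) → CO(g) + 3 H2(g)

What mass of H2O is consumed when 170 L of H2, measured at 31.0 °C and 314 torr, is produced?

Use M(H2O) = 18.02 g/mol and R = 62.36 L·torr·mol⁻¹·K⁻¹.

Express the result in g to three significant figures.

n(H2) = PV/RT = (314 × 170) / (62.36 × 304.15) = 2.814 mol
n(H2O) = (1/3) × 2.814 = 0.9380 mol
m(H2O) = 0.9380 × 18.02 = 16.90 g

16.9 g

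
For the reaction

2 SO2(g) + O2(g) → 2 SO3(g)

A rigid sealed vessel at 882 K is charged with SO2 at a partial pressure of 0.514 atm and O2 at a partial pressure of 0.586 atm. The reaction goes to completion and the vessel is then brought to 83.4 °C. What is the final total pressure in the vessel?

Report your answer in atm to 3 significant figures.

Because the vessel is rigid and T is held at 882 K, work the stoichiometry in partial pressures (P_i = n_iRT/V).
P(O2) required for 0.514 atm of SO2 = (1/2) × 0.514 = 0.2570 atm; available 0.586 atm, so SO2 is limiting.
P(O2) remaining = 0.586 − (1/2) × 0.514 = 0.3290 atm
P(gaseous products) = (2)/2 × 0.514 = 0.5140 atm
P_total at 882 K = 0.3290 + 0.5140 = 0.8430 atm
Scaling to 83.4 °C: P = 0.8430 × 356.55/882 = 0.3408 atm

0.341 atm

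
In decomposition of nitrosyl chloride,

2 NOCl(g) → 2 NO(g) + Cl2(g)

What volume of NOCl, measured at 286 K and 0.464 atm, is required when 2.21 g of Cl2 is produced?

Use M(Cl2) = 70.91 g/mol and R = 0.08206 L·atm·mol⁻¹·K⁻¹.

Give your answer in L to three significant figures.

n(Cl2) = 2.210 / 70.91 = 0.03117 mol
n(NOCl) = (2/1) × 0.03117 = 0.06234 mol
V = nRT/P = 0.06234 × 0.08206 × 286 / 0.464 = 3.153 L

3.15 L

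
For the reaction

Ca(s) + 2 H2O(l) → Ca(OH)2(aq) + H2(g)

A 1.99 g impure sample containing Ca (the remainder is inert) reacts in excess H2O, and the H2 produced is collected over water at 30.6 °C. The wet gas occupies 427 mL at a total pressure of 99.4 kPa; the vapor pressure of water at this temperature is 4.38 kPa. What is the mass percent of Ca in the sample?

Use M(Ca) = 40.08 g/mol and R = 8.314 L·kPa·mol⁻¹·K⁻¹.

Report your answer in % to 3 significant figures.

32.4 %

P(H2) = 99.4 − 4.38 = 95.02 kPa
n(H2) = PV/RT = (95.02 × 0.4270) / (8.314 × 303.75) = 0.01607 mol
n(Ca) = (1/1) × 0.01607 = 0.01607 mol
m(Ca) = 0.01607 × 40.08 = 0.6441 g
%Ca = 0.6441 / 1.99 × 100 = 32.37%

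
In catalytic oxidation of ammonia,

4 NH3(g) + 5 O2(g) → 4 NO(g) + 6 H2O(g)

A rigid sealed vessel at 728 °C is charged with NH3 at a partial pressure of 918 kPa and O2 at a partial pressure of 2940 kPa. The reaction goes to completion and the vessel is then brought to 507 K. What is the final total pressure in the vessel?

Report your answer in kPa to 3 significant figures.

At constant V, partial pressures at 728 °C are proportional to moles, so apply stoichiometry directly to pressures.
P(O2) required for 918 kPa of NH3 = (5/4) × 918 = 1148 kPa; available 2940 kPa, so NH3 is limiting.
P(O2) remaining = 2940 − (5/4) × 918 = 1792 kPa
P(gaseous products) = (4+6)/4 × 918 = 2295 kPa
P_total at 728 °C = 1792 + 2295 = 4087 kPa
Scaling to 507 K: P = 4087 × 507/1001.15 = 2070 kPa

2070 kPa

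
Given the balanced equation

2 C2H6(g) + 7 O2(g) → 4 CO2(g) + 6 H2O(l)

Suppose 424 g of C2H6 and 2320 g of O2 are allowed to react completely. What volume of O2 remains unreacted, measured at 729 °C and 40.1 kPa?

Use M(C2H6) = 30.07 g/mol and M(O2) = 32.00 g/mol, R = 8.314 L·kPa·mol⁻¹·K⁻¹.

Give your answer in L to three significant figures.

4810 L

n(C2H6) = 424 / 30.07 = 14.10 mol
n(O2) = 2320 / 32.00 = 72.50 mol
For 14.10 mol C2H6, stoichiometry requires (7/2) × 14.10 = 49.35 mol O2; 72.50 mol is available, so C2H6 is limiting.
n(O2) consumed = (7/2) × 14.10 = 49.35 mol; remaining = 72.50 − 49.35 = 23.15 mol
V(O2) = nRT/P = 23.15 × 8.314 × 1002.15 / 40.1 = 4810 L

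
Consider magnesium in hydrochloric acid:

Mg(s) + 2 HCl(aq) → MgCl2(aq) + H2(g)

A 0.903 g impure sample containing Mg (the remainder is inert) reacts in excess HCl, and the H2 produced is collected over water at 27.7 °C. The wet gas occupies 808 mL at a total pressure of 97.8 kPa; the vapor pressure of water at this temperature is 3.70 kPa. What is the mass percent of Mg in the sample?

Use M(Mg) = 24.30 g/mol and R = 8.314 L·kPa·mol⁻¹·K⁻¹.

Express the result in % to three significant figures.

81.8 %

P(H2) = 97.8 − 3.70 = 94.10 kPa
n(H2) = PV/RT = (94.10 × 0.8080) / (8.314 × 300.85) = 0.03040 mol
n(Mg) = (1/1) × 0.03040 = 0.03040 mol
m(Mg) = 0.03040 × 24.30 = 0.7387 g
%Mg = 0.7387 / 0.903 × 100 = 81.81%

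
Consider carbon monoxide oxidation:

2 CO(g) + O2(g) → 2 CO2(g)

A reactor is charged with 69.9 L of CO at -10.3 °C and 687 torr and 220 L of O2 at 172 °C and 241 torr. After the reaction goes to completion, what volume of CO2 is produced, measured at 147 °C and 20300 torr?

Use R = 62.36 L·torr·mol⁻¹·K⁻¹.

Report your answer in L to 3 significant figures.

n(CO) = PV/RT = (687 × 69.9) / (62.36 × 262.85) = 2.930 mol
n(O2) = PV/RT = (241 × 220) / (62.36 × 445.15) = 1.910 mol
For 2.930 mol CO, stoichiometry requires (1/2) × 2.930 = 1.465 mol O2; 1.910 mol is available, so CO is limiting.
n(CO2) = (2/2) × 2.930 = 2.930 mol
V(CO2) = nRT/P = 2.930 × 62.36 × 420.15 / 20300 = 3.782 L

3.78 L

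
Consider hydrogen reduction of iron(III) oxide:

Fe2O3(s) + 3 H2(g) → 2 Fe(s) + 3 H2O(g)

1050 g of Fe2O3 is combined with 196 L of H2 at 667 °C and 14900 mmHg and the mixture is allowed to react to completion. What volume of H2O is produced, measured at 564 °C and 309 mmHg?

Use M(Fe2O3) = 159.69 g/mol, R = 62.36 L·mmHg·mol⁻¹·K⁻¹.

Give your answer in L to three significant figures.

3330 L

n(Fe2O3) = 1050 / 159.69 = 6.575 mol
n(H2) = PV/RT = (14900 × 196) / (62.36 × 940.15) = 49.81 mol
For 6.575 mol Fe2O3, stoichiometry requires (3/1) × 6.575 = 19.73 mol H2; 49.81 mol is available, so Fe2O3 is limiting.
n(H2O) = (3/1) × 6.575 = 19.73 mol
V(H2O) = nRT/P = 19.73 × 62.36 × 837.15 / 309 = 3333 L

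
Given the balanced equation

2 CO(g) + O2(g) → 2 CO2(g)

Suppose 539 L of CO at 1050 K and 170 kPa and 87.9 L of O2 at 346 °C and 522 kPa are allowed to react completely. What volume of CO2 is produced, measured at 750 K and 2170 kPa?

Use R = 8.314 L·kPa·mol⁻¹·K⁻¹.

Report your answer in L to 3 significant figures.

n(CO) = PV/RT = (170 × 539) / (8.314 × 1050) = 10.50 mol
n(O2) = PV/RT = (522 × 87.9) / (8.314 × 619.15) = 8.914 mol
For 10.50 mol CO, stoichiometry requires (1/2) × 10.50 = 5.250 mol O2; 8.914 mol is available, so CO is limiting.
n(CO2) = (2/2) × 10.50 = 10.50 mol
V(CO2) = nRT/P = 10.50 × 8.314 × 750 / 2170 = 30.17 L

30.2 L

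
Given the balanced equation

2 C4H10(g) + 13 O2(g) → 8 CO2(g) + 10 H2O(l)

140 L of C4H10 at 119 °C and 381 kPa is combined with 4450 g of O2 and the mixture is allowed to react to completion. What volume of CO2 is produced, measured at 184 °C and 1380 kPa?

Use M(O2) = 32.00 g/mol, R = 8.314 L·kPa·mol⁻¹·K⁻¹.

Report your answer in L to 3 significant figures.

180 L

n(C4H10) = PV/RT = (381 × 140) / (8.314 × 392.15) = 16.36 mol
n(O2) = 4450 / 32.00 = 139.1 mol
For 16.36 mol C4H10, stoichiometry requires (13/2) × 16.36 = 106.3 mol O2; 139.1 mol is available, so C4H10 is limiting.
n(CO2) = (8/2) × 16.36 = 65.44 mol
V(CO2) = nRT/P = 65.44 × 8.314 × 457.15 / 1380 = 180.2 L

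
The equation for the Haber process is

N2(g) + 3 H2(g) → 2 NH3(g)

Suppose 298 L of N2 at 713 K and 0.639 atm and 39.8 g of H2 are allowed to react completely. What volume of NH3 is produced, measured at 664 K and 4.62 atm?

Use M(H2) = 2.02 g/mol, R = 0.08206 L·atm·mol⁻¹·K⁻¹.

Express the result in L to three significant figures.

76.8 L

n(N2) = PV/RT = (0.639 × 298) / (0.08206 × 713) = 3.255 mol
n(H2) = 39.8 / 2.02 = 19.70 mol
For 3.255 mol N2, stoichiometry requires (3/1) × 3.255 = 9.765 mol H2; 19.70 mol is available, so N2 is limiting.
n(NH3) = (2/1) × 3.255 = 6.510 mol
V(NH3) = nRT/P = 6.510 × 0.08206 × 664 / 4.62 = 76.78 L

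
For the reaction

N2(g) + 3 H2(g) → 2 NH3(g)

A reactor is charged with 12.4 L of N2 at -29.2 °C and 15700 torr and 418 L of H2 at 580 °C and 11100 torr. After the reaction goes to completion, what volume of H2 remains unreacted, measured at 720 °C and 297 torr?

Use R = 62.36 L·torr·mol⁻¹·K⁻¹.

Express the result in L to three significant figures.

n(N2) = PV/RT = (15700 × 12.4) / (62.36 × 243.95) = 12.80 mol
n(H2) = PV/RT = (11100 × 418) / (62.36 × 853.15) = 87.21 mol
For 12.80 mol N2, stoichiometry requires (3/1) × 12.80 = 38.40 mol H2; 87.21 mol is available, so N2 is limiting.
n(H2) consumed = (3/1) × 12.80 = 38.40 mol; remaining = 87.21 − 38.40 = 48.81 mol
V(H2) = nRT/P = 48.81 × 62.36 × 993.15 / 297 = 10180 L

10200 L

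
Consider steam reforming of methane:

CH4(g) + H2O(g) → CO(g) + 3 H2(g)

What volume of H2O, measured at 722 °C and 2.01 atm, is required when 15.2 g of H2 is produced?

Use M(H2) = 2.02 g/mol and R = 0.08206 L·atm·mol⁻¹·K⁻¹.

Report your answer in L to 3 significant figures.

102 L

n(H2) = 15.20 / 2.02 = 7.525 mol
n(H2O) = (1/3) × 7.525 = 2.508 mol
V = nRT/P = 2.508 × 0.08206 × 995.15 / 2.01 = 101.9 L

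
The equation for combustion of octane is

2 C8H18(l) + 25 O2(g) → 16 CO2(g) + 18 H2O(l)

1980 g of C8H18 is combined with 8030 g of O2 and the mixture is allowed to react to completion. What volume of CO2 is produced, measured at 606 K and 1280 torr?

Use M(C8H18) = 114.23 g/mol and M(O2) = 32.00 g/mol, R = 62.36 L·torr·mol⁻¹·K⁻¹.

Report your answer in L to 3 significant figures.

4090 L

n(C8H18) = 1980 / 114.23 = 17.33 mol
n(O2) = 8030 / 32.00 = 250.9 mol
For 17.33 mol C8H18, stoichiometry requires (25/2) × 17.33 = 216.6 mol O2; 250.9 mol is available, so C8H18 is limiting.
n(CO2) = (16/2) × 17.33 = 138.6 mol
V(CO2) = nRT/P = 138.6 × 62.36 × 606 / 1280 = 4092 L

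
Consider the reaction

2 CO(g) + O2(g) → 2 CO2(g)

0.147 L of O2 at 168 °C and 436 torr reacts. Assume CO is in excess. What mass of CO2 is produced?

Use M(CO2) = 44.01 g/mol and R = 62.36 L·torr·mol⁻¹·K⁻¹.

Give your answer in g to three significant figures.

0.205 g

n(O2) = PV/RT = (436 × 0.147) / (62.36 × 441.15) = 0.002330 mol
n(CO2) = (2/1) × 0.002330 = 0.004660 mol
m(CO2) = 0.004660 × 44.01 = 0.2051 g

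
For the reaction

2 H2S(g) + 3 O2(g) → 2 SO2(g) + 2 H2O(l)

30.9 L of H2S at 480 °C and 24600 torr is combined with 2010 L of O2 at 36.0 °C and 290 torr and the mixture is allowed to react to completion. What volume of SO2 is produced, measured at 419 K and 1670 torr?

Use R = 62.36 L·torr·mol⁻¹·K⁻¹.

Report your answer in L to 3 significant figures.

253 L

n(H2S) = PV/RT = (24600 × 30.9) / (62.36 × 753.15) = 16.18 mol
n(O2) = PV/RT = (290 × 2010) / (62.36 × 309.15) = 30.24 mol
For 16.18 mol H2S, stoichiometry requires (3/2) × 16.18 = 24.27 mol O2; 30.24 mol is available, so H2S is limiting.
n(SO2) = (2/2) × 16.18 = 16.18 mol
V(SO2) = nRT/P = 16.18 × 62.36 × 419 / 1670 = 253.2 L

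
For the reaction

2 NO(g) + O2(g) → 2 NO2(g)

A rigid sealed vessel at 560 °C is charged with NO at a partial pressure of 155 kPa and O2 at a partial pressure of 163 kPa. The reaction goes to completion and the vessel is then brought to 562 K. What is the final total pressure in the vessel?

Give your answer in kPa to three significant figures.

Because the vessel is rigid and T is held at 560 °C, work the stoichiometry in partial pressures (P_i = n_iRT/V).
P(O2) required for 155 kPa of NO = (1/2) × 155 = 77.50 kPa; available 163 kPa, so NO is limiting.
P(O2) remaining = 163 − (1/2) × 155 = 85.50 kPa
P(gaseous products) = (2)/2 × 155 = 155.0 kPa
P_total at 560 °C = 85.50 + 155.0 = 240.5 kPa
Scaling to 562 K: P = 240.5 × 562/833.15 = 162.2 kPa

162 kPa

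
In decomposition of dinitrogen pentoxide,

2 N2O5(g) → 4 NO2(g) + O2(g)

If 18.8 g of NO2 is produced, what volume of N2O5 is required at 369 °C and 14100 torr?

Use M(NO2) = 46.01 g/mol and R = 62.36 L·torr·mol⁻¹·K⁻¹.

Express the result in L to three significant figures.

n(NO2) = 18.80 / 46.01 = 0.4086 mol
n(N2O5) = (2/4) × 0.4086 = 0.2043 mol
V = nRT/P = 0.2043 × 62.36 × 642.15 / 14100 = 0.5802 L

0.580 L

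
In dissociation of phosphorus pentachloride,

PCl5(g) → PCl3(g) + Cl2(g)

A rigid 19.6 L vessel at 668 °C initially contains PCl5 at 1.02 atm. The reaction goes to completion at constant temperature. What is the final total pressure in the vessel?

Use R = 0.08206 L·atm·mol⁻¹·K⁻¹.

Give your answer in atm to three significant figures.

2.04 atm

Since T and V are fixed, P_final/P_initial = n_final/n_initial = 2/1.
P_final = (2/1) × 1.02 = 2.040 atm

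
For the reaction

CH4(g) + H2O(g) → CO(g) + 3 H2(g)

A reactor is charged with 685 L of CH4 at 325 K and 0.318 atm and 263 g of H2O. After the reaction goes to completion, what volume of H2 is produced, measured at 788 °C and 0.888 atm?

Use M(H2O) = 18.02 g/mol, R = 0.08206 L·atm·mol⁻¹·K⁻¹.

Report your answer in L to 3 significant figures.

n(CH4) = PV/RT = (0.318 × 685) / (0.08206 × 325) = 8.168 mol
n(H2O) = 263 / 18.02 = 14.59 mol
For 8.168 mol CH4, stoichiometry requires (1/1) × 8.168 = 8.168 mol H2O; 14.59 mol is available, so CH4 is limiting.
n(H2) = (3/1) × 8.168 = 24.50 mol
V(H2) = nRT/P = 24.50 × 0.08206 × 1061.15 / 0.888 = 2402 L

2400 L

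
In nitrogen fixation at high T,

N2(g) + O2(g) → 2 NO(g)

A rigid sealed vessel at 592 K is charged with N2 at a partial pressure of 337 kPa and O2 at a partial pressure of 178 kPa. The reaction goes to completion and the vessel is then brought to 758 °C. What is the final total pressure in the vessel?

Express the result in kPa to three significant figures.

At constant V, partial pressures at 592 K are proportional to moles, so apply stoichiometry directly to pressures.
P(O2) required for 337 kPa of N2 = (1/1) × 337 = 337.0 kPa; available 178 kPa, so O2 is limiting.
P(N2) remaining = 337 − (1/1) × 178 = 159.0 kPa
P(gaseous products) = (2)/1 × 178 = 356.0 kPa
P_total at 592 K = 159.0 + 356.0 = 515.0 kPa
Scaling to 758 °C: P = 515.0 × 1031.15/592 = 897.0 kPa

897 kPa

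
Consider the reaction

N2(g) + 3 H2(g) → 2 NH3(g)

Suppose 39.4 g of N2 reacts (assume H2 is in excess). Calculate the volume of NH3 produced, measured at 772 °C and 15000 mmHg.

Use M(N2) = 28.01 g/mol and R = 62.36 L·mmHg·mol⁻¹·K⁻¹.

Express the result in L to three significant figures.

n(N2) = 39.40 / 28.01 = 1.407 mol
n(NH3) = (2/1) × 1.407 = 2.814 mol
V = nRT/P = 2.814 × 62.36 × 1045.15 / 15000 = 12.23 L

12.2 L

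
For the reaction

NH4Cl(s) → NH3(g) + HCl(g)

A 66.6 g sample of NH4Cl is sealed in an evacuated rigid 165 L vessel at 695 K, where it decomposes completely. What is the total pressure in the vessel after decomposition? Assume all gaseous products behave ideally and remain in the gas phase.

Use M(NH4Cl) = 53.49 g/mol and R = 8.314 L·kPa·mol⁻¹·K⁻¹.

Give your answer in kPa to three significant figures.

87.2 kPa

n(NH4Cl) = 66.6 / 53.49 = 1.245 mol
n(gas produced) = (2/1) × 1.245 = 2.490 mol
P = nRT/V = 2.490 × 8.314 × 695 / 165 = 87.20 kPa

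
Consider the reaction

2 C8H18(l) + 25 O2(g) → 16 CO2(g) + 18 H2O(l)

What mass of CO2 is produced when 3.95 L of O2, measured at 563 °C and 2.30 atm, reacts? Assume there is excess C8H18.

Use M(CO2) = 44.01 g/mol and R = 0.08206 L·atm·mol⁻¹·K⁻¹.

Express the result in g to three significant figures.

n(O2) = PV/RT = (2.30 × 3.95) / (0.08206 × 836.15) = 0.1324 mol
n(CO2) = (16/25) × 0.1324 = 0.08474 mol
m(CO2) = 0.08474 × 44.01 = 3.729 g

3.73 g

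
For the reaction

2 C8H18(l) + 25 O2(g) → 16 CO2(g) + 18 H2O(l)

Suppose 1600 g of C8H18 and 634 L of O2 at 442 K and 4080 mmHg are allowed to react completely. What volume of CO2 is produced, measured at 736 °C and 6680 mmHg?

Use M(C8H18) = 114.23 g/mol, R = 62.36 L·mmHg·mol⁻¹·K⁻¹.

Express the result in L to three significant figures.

566 L

n(C8H18) = 1600 / 114.23 = 14.01 mol
n(O2) = PV/RT = (4080 × 634) / (62.36 × 442) = 93.85 mol
For 14.01 mol C8H18, stoichiometry requires (25/2) × 14.01 = 175.1 mol O2; 93.85 mol is available, so O2 is limiting.
n(CO2) = (16/25) × 93.85 = 60.06 mol
V(CO2) = nRT/P = 60.06 × 62.36 × 1009.15 / 6680 = 565.8 L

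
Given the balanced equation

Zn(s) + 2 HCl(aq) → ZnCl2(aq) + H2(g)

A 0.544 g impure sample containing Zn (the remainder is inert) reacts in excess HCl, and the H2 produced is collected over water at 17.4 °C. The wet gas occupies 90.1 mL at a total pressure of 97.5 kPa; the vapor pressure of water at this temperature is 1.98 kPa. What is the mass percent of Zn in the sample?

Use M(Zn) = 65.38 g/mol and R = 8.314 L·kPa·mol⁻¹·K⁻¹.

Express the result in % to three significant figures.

42.8 %

P(H2) = 97.5 − 1.98 = 95.52 kPa
n(H2) = PV/RT = (95.52 × 0.09010) / (8.314 × 290.55) = 0.003563 mol
n(Zn) = (1/1) × 0.003563 = 0.003563 mol
m(Zn) = 0.003563 × 65.38 = 0.2329 g
%Zn = 0.2329 / 0.544 × 100 = 42.81%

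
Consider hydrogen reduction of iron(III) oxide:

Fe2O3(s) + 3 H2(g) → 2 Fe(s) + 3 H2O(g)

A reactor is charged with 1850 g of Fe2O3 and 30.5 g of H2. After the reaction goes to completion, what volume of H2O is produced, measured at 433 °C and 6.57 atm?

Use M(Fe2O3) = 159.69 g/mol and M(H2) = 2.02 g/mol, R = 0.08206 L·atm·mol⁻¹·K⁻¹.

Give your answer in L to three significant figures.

133 L

n(Fe2O3) = 1850 / 159.69 = 11.58 mol
n(H2) = 30.5 / 2.02 = 15.10 mol
For 11.58 mol Fe2O3, stoichiometry requires (3/1) × 11.58 = 34.74 mol H2; 15.10 mol is available, so H2 is limiting.
n(H2O) = (3/3) × 15.10 = 15.10 mol
V(H2O) = nRT/P = 15.10 × 0.08206 × 706.15 / 6.57 = 133.2 L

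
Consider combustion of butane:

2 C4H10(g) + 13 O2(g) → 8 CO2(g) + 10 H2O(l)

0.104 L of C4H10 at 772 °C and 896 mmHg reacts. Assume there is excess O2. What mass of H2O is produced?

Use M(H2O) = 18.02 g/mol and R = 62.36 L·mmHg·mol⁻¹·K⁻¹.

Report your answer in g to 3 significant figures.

0.129 g

n(C4H10) = PV/RT = (896 × 0.104) / (62.36 × 1045.15) = 0.001430 mol
n(H2O) = (10/2) × 0.001430 = 0.007150 mol
m(H2O) = 0.007150 × 18.02 = 0.1288 g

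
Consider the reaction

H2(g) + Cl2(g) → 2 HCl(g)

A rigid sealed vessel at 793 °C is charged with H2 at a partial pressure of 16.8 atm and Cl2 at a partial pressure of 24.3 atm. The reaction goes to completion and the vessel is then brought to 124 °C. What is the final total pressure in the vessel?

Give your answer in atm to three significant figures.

15.3 atm

At constant V, partial pressures at 793 °C are proportional to moles, so apply stoichiometry directly to pressures.
P(Cl2) required for 16.8 atm of H2 = (1/1) × 16.8 = 16.80 atm; available 24.3 atm, so H2 is limiting.
P(Cl2) remaining = 24.3 − (1/1) × 16.8 = 7.500 atm
P(gaseous products) = (2)/1 × 16.8 = 33.60 atm
P_total at 793 °C = 7.500 + 33.60 = 41.10 atm
Scaling to 124 °C: P = 41.10 × 397.15/1066.15 = 15.31 atm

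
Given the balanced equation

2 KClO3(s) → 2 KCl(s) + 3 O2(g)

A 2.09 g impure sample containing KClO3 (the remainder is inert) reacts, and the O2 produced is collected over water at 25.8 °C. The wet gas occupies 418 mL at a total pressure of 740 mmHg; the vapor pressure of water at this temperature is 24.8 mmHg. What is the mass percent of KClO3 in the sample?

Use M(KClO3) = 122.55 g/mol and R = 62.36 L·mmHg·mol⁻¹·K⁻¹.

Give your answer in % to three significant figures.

62.7 %

P(O2) = 740 − 24.8 = 715.2 mmHg
n(O2) = PV/RT = (715.2 × 0.4180) / (62.36 × 298.95) = 0.01604 mol
n(KClO3) = (2/3) × 0.01604 = 0.01069 mol
m(KClO3) = 0.01069 × 122.55 = 1.310 g
%KClO3 = 1.310 / 2.09 × 100 = 62.68%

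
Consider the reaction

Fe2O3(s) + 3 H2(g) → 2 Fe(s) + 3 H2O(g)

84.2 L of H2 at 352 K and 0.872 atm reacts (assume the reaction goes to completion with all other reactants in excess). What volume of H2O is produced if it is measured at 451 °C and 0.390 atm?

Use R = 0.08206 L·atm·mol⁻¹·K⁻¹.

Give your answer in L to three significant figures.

387 L

n(H2) = PV/RT = (0.872 × 84.2) / (0.08206 × 352) = 2.542 mol
n(H2O) = (3/3) × 2.542 = 2.542 mol
V = nRT/P = 2.542 × 0.08206 × 724.15 / 0.390 = 387.3 L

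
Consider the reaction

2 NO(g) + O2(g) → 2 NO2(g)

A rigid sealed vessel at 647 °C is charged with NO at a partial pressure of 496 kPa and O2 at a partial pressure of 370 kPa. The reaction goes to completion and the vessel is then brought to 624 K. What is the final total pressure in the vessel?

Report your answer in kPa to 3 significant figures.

With V and T fixed, P_i ∝ n_i, so the mole ratios apply directly to partial pressures at 647 °C.
P(O2) required for 496 kPa of NO = (1/2) × 496 = 248.0 kPa; available 370 kPa, so NO is limiting.
P(O2) remaining = 370 − (1/2) × 496 = 122.0 kPa
P(gaseous products) = (2)/2 × 496 = 496.0 kPa
P_total at 647 °C = 122.0 + 496.0 = 618.0 kPa
Scaling to 624 K: P = 618.0 × 624/920.15 = 419.1 kPa

419 kPa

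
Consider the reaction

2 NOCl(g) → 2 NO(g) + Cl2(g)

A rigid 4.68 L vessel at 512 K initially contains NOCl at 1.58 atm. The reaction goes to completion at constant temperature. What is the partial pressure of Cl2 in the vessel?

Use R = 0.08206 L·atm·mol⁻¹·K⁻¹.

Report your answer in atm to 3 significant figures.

n(NOCl)₀ = PV/RT = (1.58 × 4.68) / (0.08206 × 512) = 0.1760 mol
n(Cl2) = (1/2) × 0.1760 = 0.08800 mol
P(Cl2) = nRT/V = 0.08800 × 0.08206 × 512 / 4.68 = 0.7900 atm

0.790 atm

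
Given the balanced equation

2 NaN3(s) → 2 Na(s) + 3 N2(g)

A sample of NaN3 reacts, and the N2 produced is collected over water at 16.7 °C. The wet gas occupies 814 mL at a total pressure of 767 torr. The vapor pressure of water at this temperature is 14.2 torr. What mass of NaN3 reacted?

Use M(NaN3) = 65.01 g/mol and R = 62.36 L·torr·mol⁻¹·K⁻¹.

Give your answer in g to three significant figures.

P(N2) = 767 − 14.2 = 752.8 torr
n(N2) = PV/RT = (752.8 × 0.8140) / (62.36 × 289.85) = 0.03390 mol
n(NaN3) = (2/3) × 0.03390 = 0.02260 mol
m(NaN3) = 0.02260 × 65.01 = 1.469 g

1.47 g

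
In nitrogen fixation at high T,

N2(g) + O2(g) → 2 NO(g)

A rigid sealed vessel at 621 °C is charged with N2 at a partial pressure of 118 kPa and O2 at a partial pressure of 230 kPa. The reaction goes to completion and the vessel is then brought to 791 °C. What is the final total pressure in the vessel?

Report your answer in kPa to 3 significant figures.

At constant V, partial pressures at 621 °C are proportional to moles, so apply stoichiometry directly to pressures.
P(O2) required for 118 kPa of N2 = (1/1) × 118 = 118.0 kPa; available 230 kPa, so N2 is limiting.
P(O2) remaining = 230 − (1/1) × 118 = 112.0 kPa
P(gaseous products) = (2)/1 × 118 = 236.0 kPa
P_total at 621 °C = 112.0 + 236.0 = 348.0 kPa
Scaling to 791 °C: P = 348.0 × 1064.15/894.15 = 414.2 kPa

414 kPa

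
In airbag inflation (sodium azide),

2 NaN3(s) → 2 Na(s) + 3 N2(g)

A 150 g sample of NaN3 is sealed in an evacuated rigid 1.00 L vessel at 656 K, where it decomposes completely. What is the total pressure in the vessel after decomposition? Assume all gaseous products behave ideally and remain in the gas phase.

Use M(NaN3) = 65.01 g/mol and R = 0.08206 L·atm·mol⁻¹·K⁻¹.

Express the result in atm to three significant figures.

186 atm

n(NaN3) = 150 / 65.01 = 2.307 mol
n(gas produced) = (3/2) × 2.307 = 3.460 mol
P = nRT/V = 3.460 × 0.08206 × 656 / 1.00 = 186.3 atm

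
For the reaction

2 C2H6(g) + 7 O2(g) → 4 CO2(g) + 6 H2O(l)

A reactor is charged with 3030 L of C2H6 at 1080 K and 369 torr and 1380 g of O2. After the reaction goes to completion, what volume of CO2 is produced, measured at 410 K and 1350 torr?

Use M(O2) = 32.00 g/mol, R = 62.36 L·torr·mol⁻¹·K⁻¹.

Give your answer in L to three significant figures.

n(C2H6) = PV/RT = (369 × 3030) / (62.36 × 1080) = 16.60 mol
n(O2) = 1380 / 32.00 = 43.12 mol
For 16.60 mol C2H6, stoichiometry requires (7/2) × 16.60 = 58.10 mol O2; 43.12 mol is available, so O2 is limiting.
n(CO2) = (4/7) × 43.12 = 24.64 mol
V(CO2) = nRT/P = 24.64 × 62.36 × 410 / 1350 = 466.7 L

467 L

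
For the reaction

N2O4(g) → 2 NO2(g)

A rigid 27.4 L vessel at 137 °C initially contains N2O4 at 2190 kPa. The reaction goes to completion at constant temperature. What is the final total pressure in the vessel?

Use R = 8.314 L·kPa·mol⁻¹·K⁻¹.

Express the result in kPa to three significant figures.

4380 kPa

Since T and V are fixed, P_final/P_initial = n_final/n_initial = 2/1.
P_final = (2/1) × 2190 = 4380 kPa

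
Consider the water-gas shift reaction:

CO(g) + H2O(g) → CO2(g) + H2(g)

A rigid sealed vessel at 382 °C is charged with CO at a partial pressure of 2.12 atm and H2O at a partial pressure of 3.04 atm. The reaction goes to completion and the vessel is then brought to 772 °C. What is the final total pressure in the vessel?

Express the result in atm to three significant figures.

8.23 atm

At constant V, partial pressures at 382 °C are proportional to moles, so apply stoichiometry directly to pressures.
P(H2O) required for 2.12 atm of CO = (1/1) × 2.12 = 2.120 atm; available 3.04 atm, so CO is limiting.
P(H2O) remaining = 3.04 − (1/1) × 2.12 = 0.9200 atm
P(gaseous products) = (1+1)/1 × 2.12 = 4.240 atm
P_total at 382 °C = 0.9200 + 4.240 = 5.160 atm
Scaling to 772 °C: P = 5.160 × 1045.15/655.15 = 8.232 atm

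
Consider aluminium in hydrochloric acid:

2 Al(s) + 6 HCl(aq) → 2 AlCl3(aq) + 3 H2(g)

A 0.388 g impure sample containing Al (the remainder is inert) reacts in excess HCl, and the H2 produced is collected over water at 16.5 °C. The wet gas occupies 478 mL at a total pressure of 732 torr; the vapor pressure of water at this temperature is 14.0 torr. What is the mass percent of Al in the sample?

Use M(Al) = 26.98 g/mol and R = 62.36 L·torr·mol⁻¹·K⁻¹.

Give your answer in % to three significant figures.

88.1 %

P(H2) = 732 − 14.0 = 718.0 torr
n(H2) = PV/RT = (718.0 × 0.4780) / (62.36 × 289.65) = 0.01900 mol
n(Al) = (2/3) × 0.01900 = 0.01267 mol
m(Al) = 0.01267 × 26.98 = 0.3418 g
%Al = 0.3418 / 0.388 × 100 = 88.09%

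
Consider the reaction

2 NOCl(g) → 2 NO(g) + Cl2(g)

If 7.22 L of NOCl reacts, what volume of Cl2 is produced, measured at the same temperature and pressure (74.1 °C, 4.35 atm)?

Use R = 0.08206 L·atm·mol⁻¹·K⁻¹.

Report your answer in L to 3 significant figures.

3.61 L

At constant T and P, gas volumes are in the mole ratio: V(Cl2) = (1/2) × 7.22 = 3.610 L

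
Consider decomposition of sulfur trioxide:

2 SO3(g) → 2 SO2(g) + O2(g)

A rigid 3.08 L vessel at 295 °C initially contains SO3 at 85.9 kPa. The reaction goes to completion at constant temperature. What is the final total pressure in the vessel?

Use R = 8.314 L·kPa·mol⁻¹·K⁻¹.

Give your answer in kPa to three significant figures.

129 kPa

Since T and V are fixed, P_final/P_initial = n_final/n_initial = 3/2.
P_final = (3/2) × 85.9 = 128.9 kPa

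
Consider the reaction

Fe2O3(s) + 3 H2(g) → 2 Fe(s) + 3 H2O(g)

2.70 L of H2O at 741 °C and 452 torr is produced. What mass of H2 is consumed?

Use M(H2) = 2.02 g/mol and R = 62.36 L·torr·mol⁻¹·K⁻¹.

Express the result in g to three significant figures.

0.0390 g

n(H2O) = PV/RT = (452 × 2.70) / (62.36 × 1014.15) = 0.01930 mol
n(H2) = (3/3) × 0.01930 = 0.01930 mol
m(H2) = 0.01930 × 2.02 = 0.03899 g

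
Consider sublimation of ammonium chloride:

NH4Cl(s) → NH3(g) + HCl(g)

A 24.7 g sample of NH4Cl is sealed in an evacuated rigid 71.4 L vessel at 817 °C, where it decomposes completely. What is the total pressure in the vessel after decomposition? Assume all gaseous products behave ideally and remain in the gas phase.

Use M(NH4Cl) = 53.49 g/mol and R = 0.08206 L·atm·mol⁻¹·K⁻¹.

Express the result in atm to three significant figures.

1.16 atm

n(NH4Cl) = 24.7 / 53.49 = 0.4618 mol
n(gas produced) = (2/1) × 0.4618 = 0.9236 mol
P = nRT/V = 0.9236 × 0.08206 × 1090.15 / 71.4 = 1.157 atm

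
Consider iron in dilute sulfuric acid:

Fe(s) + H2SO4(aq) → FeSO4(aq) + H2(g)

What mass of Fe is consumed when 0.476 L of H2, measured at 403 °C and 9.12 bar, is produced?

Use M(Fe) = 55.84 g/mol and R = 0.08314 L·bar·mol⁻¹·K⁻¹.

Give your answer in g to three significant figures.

n(H2) = PV/RT = (9.12 × 0.476) / (0.08314 × 676.15) = 0.07722 mol
n(Fe) = (1/1) × 0.07722 = 0.07722 mol
m(Fe) = 0.07722 × 55.84 = 4.312 g

4.31 g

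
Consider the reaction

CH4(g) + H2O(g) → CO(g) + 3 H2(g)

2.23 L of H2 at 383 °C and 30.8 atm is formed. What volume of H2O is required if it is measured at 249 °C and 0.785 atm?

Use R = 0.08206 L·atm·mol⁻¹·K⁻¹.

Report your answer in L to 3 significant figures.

23.2 L

n(H2) = PV/RT = (30.8 × 2.23) / (0.08206 × 656.15) = 1.276 mol
n(H2O) = (1/3) × 1.276 = 0.4253 mol
V = nRT/P = 0.4253 × 0.08206 × 522.15 / 0.785 = 23.21 L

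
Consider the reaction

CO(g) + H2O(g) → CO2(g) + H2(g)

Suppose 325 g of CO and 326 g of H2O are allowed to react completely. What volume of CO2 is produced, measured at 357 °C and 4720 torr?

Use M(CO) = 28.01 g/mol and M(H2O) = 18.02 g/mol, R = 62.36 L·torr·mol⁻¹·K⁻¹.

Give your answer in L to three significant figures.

n(CO) = 325 / 28.01 = 11.60 mol
n(H2O) = 326 / 18.02 = 18.09 mol
For 11.60 mol CO, stoichiometry requires (1/1) × 11.60 = 11.60 mol H2O; 18.09 mol is available, so CO is limiting.
n(CO2) = (1/1) × 11.60 = 11.60 mol
V(CO2) = nRT/P = 11.60 × 62.36 × 630.15 / 4720 = 96.58 L

96.6 L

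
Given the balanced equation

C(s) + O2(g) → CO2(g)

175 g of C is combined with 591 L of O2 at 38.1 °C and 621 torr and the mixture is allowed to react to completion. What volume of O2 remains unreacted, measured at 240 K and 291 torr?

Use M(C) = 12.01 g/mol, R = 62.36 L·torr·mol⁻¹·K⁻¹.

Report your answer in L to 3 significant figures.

n(C) = 175 / 12.01 = 14.57 mol
n(O2) = PV/RT = (621 × 591) / (62.36 × 311.25) = 18.91 mol
For 14.57 mol C, stoichiometry requires (1/1) × 14.57 = 14.57 mol O2; 18.91 mol is available, so C is limiting.
n(O2) consumed = (1/1) × 14.57 = 14.57 mol; remaining = 18.91 − 14.57 = 4.340 mol
V(O2) = nRT/P = 4.340 × 62.36 × 240 / 291 = 223.2 L

223 L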